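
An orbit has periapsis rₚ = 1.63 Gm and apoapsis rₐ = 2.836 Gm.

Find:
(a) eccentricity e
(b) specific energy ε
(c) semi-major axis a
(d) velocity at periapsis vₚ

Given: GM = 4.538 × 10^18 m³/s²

Convert to SI: rₚ = 1.63 Gm = 1.63e+09 m; rₐ = 2.836 Gm = 2.836e+09 m.
(a) e = (rₐ − rₚ)/(rₐ + rₚ) = (2.836e+09 − 1.63e+09)/(2.836e+09 + 1.63e+09) ≈ 0.27
(b) With a = (rₚ + rₐ)/2 = 2.233e+09 m, ε = −GM/(2a) = −4.538e+18/(2 · 2.233e+09) J/kg ≈ -1.016e+09 J/kg
(c) a = (rₚ + rₐ)/2 = (1.63e+09 + 2.836e+09)/2 ≈ 2.233e+09 m
(d) With a = (rₚ + rₐ)/2 = 2.233e+09 m, vₚ = √(GM (2/rₚ − 1/a)) = √(4.538e+18 · (2/1.63e+09 − 1/2.233e+09)) m/s ≈ 5.946e+04 m/s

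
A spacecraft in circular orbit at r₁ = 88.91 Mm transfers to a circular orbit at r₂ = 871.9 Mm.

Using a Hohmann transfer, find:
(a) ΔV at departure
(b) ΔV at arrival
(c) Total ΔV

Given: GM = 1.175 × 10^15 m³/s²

Convert to SI: r₁ = 88.91 Mm = 8.891e+07 m; r₂ = 871.9 Mm = 8.719e+08 m.
Transfer semi-major axis: a_t = (r₁ + r₂)/2 = (8.891e+07 + 8.719e+08)/2 = 4.80405e+08 m.
Circular speeds: v₁ = √(GM/r₁) = 3635.33 m/s, v₂ = √(GM/r₂) = 1160.88 m/s.
Transfer speeds (vis-viva v² = GM(2/r − 1/a_t)): v₁ᵗ = 4897.49 m/s, v₂ᵗ = 499.41 m/s.
(a) ΔV₁ = |v₁ᵗ − v₁| ≈ 1262 m/s = 1.262 km/s.
(b) ΔV₂ = |v₂ − v₂ᵗ| ≈ 661.5 m/s = 661.5 m/s.
(c) ΔV_total = ΔV₁ + ΔV₂ ≈ 1924 m/s = 1.924 km/s.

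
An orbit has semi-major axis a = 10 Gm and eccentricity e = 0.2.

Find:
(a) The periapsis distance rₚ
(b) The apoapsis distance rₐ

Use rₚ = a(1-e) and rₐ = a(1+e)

Convert to SI: a = 10 Gm = 1e+10 m.
(a) rₚ = a(1 − e) = 1e+10 · (1 − 0.2) = 1e+10 · 0.8 ≈ 8e+09 m = 8 Gm.
(b) rₐ = a(1 + e) = 1e+10 · (1 + 0.2) = 1e+10 · 1.2 ≈ 1.2e+10 m = 12 Gm.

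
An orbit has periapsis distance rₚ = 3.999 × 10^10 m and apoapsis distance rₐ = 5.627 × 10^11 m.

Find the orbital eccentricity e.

e = (rₐ − rₚ) / (rₐ + rₚ).
e = (5.627e+11 − 3.999e+10) / (5.627e+11 + 3.999e+10) = 5.2271e+11 / 6.0269e+11 ≈ 0.8673.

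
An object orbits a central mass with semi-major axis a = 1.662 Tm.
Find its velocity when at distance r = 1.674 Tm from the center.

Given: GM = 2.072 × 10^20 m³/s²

Convert to SI: a = 1.662 Tm = 1.662e+12 m; r = 1.674 Tm = 1.674e+12 m.
Vis-viva: v = √(GM · (2/r − 1/a)).
2/r − 1/a = 2/1.674e+12 − 1/1.662e+12 = 5.93058e-13 m⁻¹.
v = √(2.072e+20 · 5.93058e-13) m/s ≈ 1.109e+04 m/s = 11.09 km/s.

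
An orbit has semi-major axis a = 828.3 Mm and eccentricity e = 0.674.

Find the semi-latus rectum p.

Convert to SI: a = 828.3 Mm = 8.283e+08 m.
p = a (1 − e²).
p = 8.283e+08 · (1 − (0.674)²) = 8.283e+08 · 0.545724 ≈ 4.52e+08 m = 452 Mm.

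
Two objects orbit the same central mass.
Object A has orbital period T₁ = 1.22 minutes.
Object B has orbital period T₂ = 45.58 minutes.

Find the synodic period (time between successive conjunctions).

Convert to SI: T₁ = 1.22 minutes = 73.2 s; T₂ = 45.58 minutes = 2734.8 s.
T_syn = |T₁ · T₂ / (T₁ − T₂)|.
T_syn = |73.2 · 2734.8 / (73.2 − 2734.8)| s ≈ 75.21 s = 1.254 minutes.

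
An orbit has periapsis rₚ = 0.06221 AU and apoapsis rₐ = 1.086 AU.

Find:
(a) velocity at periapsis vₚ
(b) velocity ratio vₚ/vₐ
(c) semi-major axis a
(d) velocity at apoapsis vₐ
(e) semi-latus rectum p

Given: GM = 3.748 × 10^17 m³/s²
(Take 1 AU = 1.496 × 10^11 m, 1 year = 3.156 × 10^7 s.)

Convert to SI: rₚ = 0.06221 AU = 9.30662e+09 m; rₐ = 1.086 AU = 1.62466e+11 m.
(a) With a = (rₚ + rₐ)/2 = 8.58861e+10 m, vₚ = √(GM (2/rₚ − 1/a)) = √(3.748e+17 · (2/9.30662e+09 − 1/8.58861e+10)) m/s ≈ 8728 m/s
(b) Conservation of angular momentum (rₚvₚ = rₐvₐ) gives vₚ/vₐ = rₐ/rₚ = 1.62466e+11/9.30662e+09 ≈ 17.46
(c) a = (rₚ + rₐ)/2 = (9.30662e+09 + 1.62466e+11)/2 ≈ 8.589e+10 m
(d) With a = (rₚ + rₐ)/2 = 8.58861e+10 m, vₐ = √(GM (2/rₐ − 1/a)) = √(3.748e+17 · (2/1.62466e+11 − 1/8.58861e+10)) m/s ≈ 500 m/s
(e) From a = (rₚ + rₐ)/2 = 8.58861e+10 m and e = (rₐ − rₚ)/(rₐ + rₚ) = 0.89164, p = a(1 − e²) = 8.58861e+10 · (1 − (0.89164)²) ≈ 1.76e+10 m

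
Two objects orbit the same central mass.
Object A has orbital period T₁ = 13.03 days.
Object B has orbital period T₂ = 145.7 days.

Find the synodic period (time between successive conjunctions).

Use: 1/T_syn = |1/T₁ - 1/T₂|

Convert to SI: T₁ = 13.03 days = 1.12579e+06 s; T₂ = 145.7 days = 1.25885e+07 s.
T_syn = |T₁ · T₂ / (T₁ − T₂)|.
T_syn = |1.12579e+06 · 1.25885e+07 / (1.12579e+06 − 1.25885e+07)| s ≈ 1.236e+06 s = 14.31 days.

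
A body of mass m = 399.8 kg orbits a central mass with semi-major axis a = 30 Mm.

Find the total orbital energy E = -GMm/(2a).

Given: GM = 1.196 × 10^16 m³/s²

Convert to SI: a = 30 Mm = 3e+07 m.
E = −GMm / (2a).
E = −1.196e+16 · 399.8 / (2 · 3e+07) J ≈ -7.969e+10 J = -79.69 GJ.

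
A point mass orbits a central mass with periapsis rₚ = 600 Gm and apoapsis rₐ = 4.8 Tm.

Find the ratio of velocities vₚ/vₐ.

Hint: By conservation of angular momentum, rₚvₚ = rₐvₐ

Convert to SI: rₚ = 600 Gm = 6e+11 m; rₐ = 4.8 Tm = 4.8e+12 m.
Conservation of angular momentum gives rₚvₚ = rₐvₐ, so vₚ/vₐ = rₐ/rₚ.
vₚ/vₐ = 4.8e+12 / 6e+11 ≈ 8.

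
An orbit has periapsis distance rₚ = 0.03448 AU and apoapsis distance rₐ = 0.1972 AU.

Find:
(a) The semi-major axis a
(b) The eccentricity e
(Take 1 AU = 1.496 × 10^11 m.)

Convert to SI: rₚ = 0.03448 AU = 5.15821e+09 m; rₐ = 0.1972 AU = 2.95011e+10 m.
(a) a = (rₚ + rₐ) / 2 = (5.15821e+09 + 2.95011e+10) / 2 ≈ 1.733e+10 m = 0.1158 AU.
(b) e = (rₐ − rₚ) / (rₐ + rₚ) = (2.95011e+10 − 5.15821e+09) / (2.95011e+10 + 5.15821e+09) ≈ 0.7023.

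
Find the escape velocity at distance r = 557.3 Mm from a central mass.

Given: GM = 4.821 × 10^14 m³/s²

Convert to SI: r = 557.3 Mm = 5.573e+08 m.
Escape velocity comes from setting total energy to zero: ½v² − GM/r = 0 ⇒ v_esc = √(2GM / r).
v_esc = √(2 · 4.821e+14 / 5.573e+08) m/s ≈ 1315 m/s = 1.315 km/s.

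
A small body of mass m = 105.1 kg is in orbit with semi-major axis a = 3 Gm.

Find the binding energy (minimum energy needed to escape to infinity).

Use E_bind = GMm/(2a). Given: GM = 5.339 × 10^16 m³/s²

Convert to SI: a = 3 Gm = 3e+09 m.
Total orbital energy is E = −GMm/(2a); binding energy is E_bind = −E = GMm/(2a).
E_bind = 5.339e+16 · 105.1 / (2 · 3e+09) J ≈ 9.352e+08 J = 935.2 MJ.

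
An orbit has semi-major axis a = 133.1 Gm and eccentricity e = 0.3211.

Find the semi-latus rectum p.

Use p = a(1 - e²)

Convert to SI: a = 133.1 Gm = 1.331e+11 m.
p = a (1 − e²).
p = 1.331e+11 · (1 − (0.3211)²) = 1.331e+11 · 0.896895 ≈ 1.194e+11 m = 119.4 Gm.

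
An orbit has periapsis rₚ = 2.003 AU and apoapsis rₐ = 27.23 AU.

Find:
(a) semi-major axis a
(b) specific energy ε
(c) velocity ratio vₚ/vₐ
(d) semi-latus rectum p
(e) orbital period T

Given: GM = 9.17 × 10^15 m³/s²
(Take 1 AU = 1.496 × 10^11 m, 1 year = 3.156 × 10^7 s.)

Convert to SI: rₚ = 2.003 AU = 2.99649e+11 m; rₐ = 27.23 AU = 4.07361e+12 m.
(a) a = (rₚ + rₐ)/2 = (2.99649e+11 + 4.07361e+12)/2 ≈ 2.187e+12 m
(b) With a = (rₚ + rₐ)/2 = 2.18663e+12 m, ε = −GM/(2a) = −9.17e+15/(2 · 2.18663e+12) J/kg ≈ -2097 J/kg
(c) Conservation of angular momentum (rₚvₚ = rₐvₐ) gives vₚ/vₐ = rₐ/rₚ = 4.07361e+12/2.99649e+11 ≈ 13.59
(d) From a = (rₚ + rₐ)/2 = 2.18663e+12 m and e = (rₐ − rₚ)/(rₐ + rₚ) = 0.862963, p = a(1 − e²) = 2.18663e+12 · (1 − (0.862963)²) ≈ 5.582e+11 m
(e) With a = (rₚ + rₐ)/2 = 2.18663e+12 m, T = 2π √(a³/GM) = 2π √((2.18663e+12)³/9.17e+15) s ≈ 2.122e+11 s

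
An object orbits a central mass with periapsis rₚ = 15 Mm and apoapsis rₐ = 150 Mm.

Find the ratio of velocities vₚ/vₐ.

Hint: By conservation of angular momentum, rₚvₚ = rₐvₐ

Convert to SI: rₚ = 15 Mm = 1.5e+07 m; rₐ = 150 Mm = 1.5e+08 m.
Conservation of angular momentum gives rₚvₚ = rₐvₐ, so vₚ/vₐ = rₐ/rₚ.
vₚ/vₐ = 1.5e+08 / 1.5e+07 ≈ 10.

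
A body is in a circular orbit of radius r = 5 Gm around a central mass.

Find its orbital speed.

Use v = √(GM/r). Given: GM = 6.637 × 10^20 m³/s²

Convert to SI: r = 5 Gm = 5e+09 m.
For a circular orbit, gravity supplies the centripetal force, so v = √(GM / r).
v = √(6.637e+20 / 5e+09) m/s ≈ 3.643e+05 m/s = 364.3 km/s.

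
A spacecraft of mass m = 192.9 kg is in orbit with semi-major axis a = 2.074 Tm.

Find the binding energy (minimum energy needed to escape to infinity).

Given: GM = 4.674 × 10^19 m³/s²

Convert to SI: a = 2.074 Tm = 2.074e+12 m.
Total orbital energy is E = −GMm/(2a); binding energy is E_bind = −E = GMm/(2a).
E_bind = 4.674e+19 · 192.9 / (2 · 2.074e+12) J ≈ 2.174e+09 J = 2.174 GJ.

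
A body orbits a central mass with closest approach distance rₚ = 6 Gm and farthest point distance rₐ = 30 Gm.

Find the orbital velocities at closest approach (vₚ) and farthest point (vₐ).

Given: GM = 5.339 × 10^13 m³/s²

Convert to SI: rₚ = 6 Gm = 6e+09 m; rₐ = 30 Gm = 3e+10 m.
Use the vis-viva equation v² = GM(2/r − 1/a) with a = (rₚ + rₐ)/2 = (6e+09 + 3e+10)/2 = 1.8e+10 m.
vₚ = √(GM · (2/rₚ − 1/a)) = √(5.339e+13 · (2/6e+09 − 1/1.8e+10)) m/s ≈ 121.8 m/s = 121.8 m/s.
vₐ = √(GM · (2/rₐ − 1/a)) = √(5.339e+13 · (2/3e+10 − 1/1.8e+10)) m/s ≈ 24.36 m/s = 24.36 m/s.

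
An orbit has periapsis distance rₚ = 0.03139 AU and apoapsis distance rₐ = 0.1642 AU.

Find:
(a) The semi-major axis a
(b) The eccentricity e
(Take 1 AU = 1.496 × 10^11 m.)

Convert to SI: rₚ = 0.03139 AU = 4.69594e+09 m; rₐ = 0.1642 AU = 2.45643e+10 m.
(a) a = (rₚ + rₐ) / 2 = (4.69594e+09 + 2.45643e+10) / 2 ≈ 1.463e+10 m = 0.0978 AU.
(b) e = (rₐ − rₚ) / (rₐ + rₚ) = (2.45643e+10 − 4.69594e+09) / (2.45643e+10 + 4.69594e+09) ≈ 0.679.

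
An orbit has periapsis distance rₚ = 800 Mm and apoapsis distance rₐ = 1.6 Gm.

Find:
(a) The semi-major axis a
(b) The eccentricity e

Convert to SI: rₚ = 800 Mm = 8e+08 m; rₐ = 1.6 Gm = 1.6e+09 m.
(a) a = (rₚ + rₐ) / 2 = (8e+08 + 1.6e+09) / 2 ≈ 1.2e+09 m = 1.2 Gm.
(b) e = (rₐ − rₚ) / (rₐ + rₚ) = (1.6e+09 − 8e+08) / (1.6e+09 + 8e+08) ≈ 0.3333.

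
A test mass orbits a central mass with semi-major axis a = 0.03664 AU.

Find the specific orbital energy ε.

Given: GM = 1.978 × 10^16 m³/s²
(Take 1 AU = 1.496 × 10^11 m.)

Convert to SI: a = 0.03664 AU = 5.48134e+09 m.
ε = −GM / (2a).
ε = −1.978e+16 / (2 · 5.48134e+09) J/kg ≈ -1.804e+06 J/kg = -1.804 MJ/kg.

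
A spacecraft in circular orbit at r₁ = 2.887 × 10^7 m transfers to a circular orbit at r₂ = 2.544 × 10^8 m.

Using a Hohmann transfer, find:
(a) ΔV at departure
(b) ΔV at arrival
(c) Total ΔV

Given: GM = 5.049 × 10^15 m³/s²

Transfer semi-major axis: a_t = (r₁ + r₂)/2 = (2.887e+07 + 2.544e+08)/2 = 1.41635e+08 m.
Circular speeds: v₁ = √(GM/r₁) = 13224.5 m/s, v₂ = √(GM/r₂) = 4454.96 m/s.
Transfer speeds (vis-viva v² = GM(2/r − 1/a_t)): v₁ᵗ = 17723.6 m/s, v₂ᵗ = 2011.32 m/s.
(a) ΔV₁ = |v₁ᵗ − v₁| ≈ 4499 m/s = 4.499 km/s.
(b) ΔV₂ = |v₂ − v₂ᵗ| ≈ 2444 m/s = 2.444 km/s.
(c) ΔV_total = ΔV₁ + ΔV₂ ≈ 6943 m/s = 6.943 km/s.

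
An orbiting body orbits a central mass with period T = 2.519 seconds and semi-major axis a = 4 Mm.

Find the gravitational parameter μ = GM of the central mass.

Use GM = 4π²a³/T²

Convert to SI: a = 4 Mm = 4e+06 m.
GM = 4π² · a³ / T².
GM = 4π² · (4e+06)³ / (2.519)² m³/s² ≈ 3.982e+20 m³/s² = 3.982 × 10^20 m³/s².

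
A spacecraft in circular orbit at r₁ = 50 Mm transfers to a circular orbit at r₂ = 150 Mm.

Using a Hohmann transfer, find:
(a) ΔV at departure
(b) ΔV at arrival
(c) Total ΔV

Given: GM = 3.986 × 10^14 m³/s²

Convert to SI: r₁ = 50 Mm = 5e+07 m; r₂ = 150 Mm = 1.5e+08 m.
Transfer semi-major axis: a_t = (r₁ + r₂)/2 = (5e+07 + 1.5e+08)/2 = 1e+08 m.
Circular speeds: v₁ = √(GM/r₁) = 2823.47 m/s, v₂ = √(GM/r₂) = 1630.13 m/s.
Transfer speeds (vis-viva v² = GM(2/r − 1/a_t)): v₁ᵗ = 3458.03 m/s, v₂ᵗ = 1152.68 m/s.
(a) ΔV₁ = |v₁ᵗ − v₁| ≈ 634.6 m/s = 634.6 m/s.
(b) ΔV₂ = |v₂ − v₂ᵗ| ≈ 477.5 m/s = 477.5 m/s.
(c) ΔV_total = ΔV₁ + ΔV₂ ≈ 1112 m/s = 1.112 km/s.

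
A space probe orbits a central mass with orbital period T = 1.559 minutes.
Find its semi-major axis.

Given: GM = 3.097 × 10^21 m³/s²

Convert to SI: T = 1.559 minutes = 93.54 s.
Invert Kepler's third law: a = (GM · T² / (4π²))^(1/3).
Substituting T = 93.54 s and GM = 3.097e+21 m³/s²:
a = (3.097e+21 · (93.54)² / (4π²))^(1/3) m
a ≈ 8.821e+07 m = 8.821 × 10^7 m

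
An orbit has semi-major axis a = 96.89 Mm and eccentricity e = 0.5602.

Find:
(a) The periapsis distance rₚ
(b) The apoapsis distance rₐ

Convert to SI: a = 96.89 Mm = 9.689e+07 m.
(a) rₚ = a(1 − e) = 9.689e+07 · (1 − 0.5602) = 9.689e+07 · 0.4398 ≈ 4.261e+07 m = 42.61 Mm.
(b) rₐ = a(1 + e) = 9.689e+07 · (1 + 0.5602) = 9.689e+07 · 1.5602 ≈ 1.512e+08 m = 151.2 Mm.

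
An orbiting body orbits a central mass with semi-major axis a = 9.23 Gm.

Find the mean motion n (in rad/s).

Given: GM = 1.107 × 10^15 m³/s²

Convert to SI: a = 9.23 Gm = 9.23e+09 m.
n = √(GM / a³).
n = √(1.107e+15 / (9.23e+09)³) rad/s ≈ 3.752e-08 rad/s.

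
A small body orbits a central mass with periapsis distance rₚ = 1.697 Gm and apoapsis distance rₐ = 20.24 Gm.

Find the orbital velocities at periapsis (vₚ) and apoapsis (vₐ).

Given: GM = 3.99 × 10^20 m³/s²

Convert to SI: rₚ = 1.697 Gm = 1.697e+09 m; rₐ = 20.24 Gm = 2.024e+10 m.
Use the vis-viva equation v² = GM(2/r − 1/a) with a = (rₚ + rₐ)/2 = (1.697e+09 + 2.024e+10)/2 = 1.09685e+10 m.
vₚ = √(GM · (2/rₚ − 1/a)) = √(3.99e+20 · (2/1.697e+09 − 1/1.09685e+10)) m/s ≈ 6.587e+05 m/s = 658.7 km/s.
vₐ = √(GM · (2/rₐ − 1/a)) = √(3.99e+20 · (2/2.024e+10 − 1/1.09685e+10)) m/s ≈ 5.523e+04 m/s = 55.23 km/s.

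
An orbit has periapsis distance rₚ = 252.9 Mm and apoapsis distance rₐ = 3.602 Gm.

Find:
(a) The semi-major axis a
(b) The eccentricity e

Convert to SI: rₚ = 252.9 Mm = 2.529e+08 m; rₐ = 3.602 Gm = 3.602e+09 m.
(a) a = (rₚ + rₐ) / 2 = (2.529e+08 + 3.602e+09) / 2 ≈ 1.927e+09 m = 1.927 Gm.
(b) e = (rₐ − rₚ) / (rₐ + rₚ) = (3.602e+09 − 2.529e+08) / (3.602e+09 + 2.529e+08) ≈ 0.8688.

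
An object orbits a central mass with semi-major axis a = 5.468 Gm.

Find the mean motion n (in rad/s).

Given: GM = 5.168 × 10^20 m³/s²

Convert to SI: a = 5.468 Gm = 5.468e+09 m.
n = √(GM / a³).
n = √(5.168e+20 / (5.468e+09)³) rad/s ≈ 5.622e-05 rad/s.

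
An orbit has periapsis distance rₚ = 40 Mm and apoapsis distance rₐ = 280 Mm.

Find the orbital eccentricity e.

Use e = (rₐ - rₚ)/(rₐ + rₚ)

Convert to SI: rₚ = 40 Mm = 4e+07 m; rₐ = 280 Mm = 2.8e+08 m.
e = (rₐ − rₚ) / (rₐ + rₚ).
e = (2.8e+08 − 4e+07) / (2.8e+08 + 4e+07) = 2.4e+08 / 3.2e+08 ≈ 0.75.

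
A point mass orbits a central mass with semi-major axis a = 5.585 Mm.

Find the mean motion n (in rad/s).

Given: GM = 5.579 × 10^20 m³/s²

Convert to SI: a = 5.585 Mm = 5.585e+06 m.
n = √(GM / a³).
n = √(5.579e+20 / (5.585e+06)³) rad/s ≈ 1.79 rad/s.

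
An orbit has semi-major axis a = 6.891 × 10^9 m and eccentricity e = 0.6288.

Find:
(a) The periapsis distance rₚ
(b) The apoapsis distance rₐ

(a) rₚ = a(1 − e) = 6.891e+09 · (1 − 0.6288) = 6.891e+09 · 0.3712 ≈ 2.558e+09 m = 2.558 × 10^9 m.
(b) rₐ = a(1 + e) = 6.891e+09 · (1 + 0.6288) = 6.891e+09 · 1.6288 ≈ 1.122e+10 m = 1.122 × 10^10 m.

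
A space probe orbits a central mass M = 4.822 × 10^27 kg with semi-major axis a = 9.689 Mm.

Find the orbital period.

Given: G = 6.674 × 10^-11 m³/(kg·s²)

Convert to SI: a = 9.689 Mm = 9.689e+06 m.
GM = G · M = 6.674e-11 · 4.822e+27 = 3.2182e+17 m³/s².
Kepler's third law: T = 2π √(a³ / GM).
Substituting a = 9.689e+06 m and GM = 3.2182e+17 m³/s²:
T = 2π √((9.689e+06)³ / 3.2182e+17) s
T ≈ 334 s = 5.567 minutes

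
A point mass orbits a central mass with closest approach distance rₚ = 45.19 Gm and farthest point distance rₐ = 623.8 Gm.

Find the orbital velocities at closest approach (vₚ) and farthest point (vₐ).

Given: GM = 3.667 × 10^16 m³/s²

Convert to SI: rₚ = 45.19 Gm = 4.519e+10 m; rₐ = 623.8 Gm = 6.238e+11 m.
Use the vis-viva equation v² = GM(2/r − 1/a) with a = (rₚ + rₐ)/2 = (4.519e+10 + 6.238e+11)/2 = 3.34495e+11 m.
vₚ = √(GM · (2/rₚ − 1/a)) = √(3.667e+16 · (2/4.519e+10 − 1/3.34495e+11)) m/s ≈ 1230 m/s = 1.23 km/s.
vₐ = √(GM · (2/rₐ − 1/a)) = √(3.667e+16 · (2/6.238e+11 − 1/3.34495e+11)) m/s ≈ 89.12 m/s = 89.12 m/s.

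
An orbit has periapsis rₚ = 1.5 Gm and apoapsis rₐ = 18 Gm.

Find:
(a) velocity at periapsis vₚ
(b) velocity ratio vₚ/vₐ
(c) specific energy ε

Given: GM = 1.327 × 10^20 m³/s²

Convert to SI: rₚ = 1.5 Gm = 1.5e+09 m; rₐ = 18 Gm = 1.8e+10 m.
(a) With a = (rₚ + rₐ)/2 = 9.75e+09 m, vₚ = √(GM (2/rₚ − 1/a)) = √(1.327e+20 · (2/1.5e+09 − 1/9.75e+09)) m/s ≈ 4.041e+05 m/s
(b) Conservation of angular momentum (rₚvₚ = rₐvₐ) gives vₚ/vₐ = rₐ/rₚ = 1.8e+10/1.5e+09 ≈ 12
(c) With a = (rₚ + rₐ)/2 = 9.75e+09 m, ε = −GM/(2a) = −1.327e+20/(2 · 9.75e+09) J/kg ≈ -6.805e+09 J/kg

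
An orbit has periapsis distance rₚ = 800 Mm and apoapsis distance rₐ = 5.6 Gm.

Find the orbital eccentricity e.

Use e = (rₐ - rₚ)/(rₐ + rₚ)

Convert to SI: rₚ = 800 Mm = 8e+08 m; rₐ = 5.6 Gm = 5.6e+09 m.
e = (rₐ − rₚ) / (rₐ + rₚ).
e = (5.6e+09 − 8e+08) / (5.6e+09 + 8e+08) = 4.8e+09 / 6.4e+09 ≈ 0.75.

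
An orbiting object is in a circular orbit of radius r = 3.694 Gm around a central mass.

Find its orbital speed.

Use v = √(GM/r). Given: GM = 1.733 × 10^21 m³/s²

Convert to SI: r = 3.694 Gm = 3.694e+09 m.
For a circular orbit, gravity supplies the centripetal force, so v = √(GM / r).
v = √(1.733e+21 / 3.694e+09) m/s ≈ 6.849e+05 m/s = 684.9 km/s.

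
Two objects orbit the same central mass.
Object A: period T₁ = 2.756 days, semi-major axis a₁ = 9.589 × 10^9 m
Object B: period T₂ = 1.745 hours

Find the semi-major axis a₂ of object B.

Convert to SI: T₁ = 2.756 days = 238118 s; T₂ = 1.745 hours = 6282 s.
Kepler's third law: (T₁/T₂)² = (a₁/a₂)³ ⇒ a₂ = a₁ · (T₂/T₁)^(2/3).
T₂/T₁ = 6282 / 238118 = 0.0263818.
a₂ = 9.589e+09 · (0.0263818)^(2/3) m ≈ 8.498e+08 m = 8.498 × 10^8 m.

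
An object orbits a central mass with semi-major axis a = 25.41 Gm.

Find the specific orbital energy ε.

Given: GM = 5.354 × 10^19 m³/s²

Convert to SI: a = 25.41 Gm = 2.541e+10 m.
ε = −GM / (2a).
ε = −5.354e+19 / (2 · 2.541e+10) J/kg ≈ -1.054e+09 J/kg = -1.054 GJ/kg.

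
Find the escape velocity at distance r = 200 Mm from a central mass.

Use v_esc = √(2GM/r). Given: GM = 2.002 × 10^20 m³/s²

Convert to SI: r = 200 Mm = 2e+08 m.
Escape velocity comes from setting total energy to zero: ½v² − GM/r = 0 ⇒ v_esc = √(2GM / r).
v_esc = √(2 · 2.002e+20 / 2e+08) m/s ≈ 1.415e+06 m/s = 1415 km/s.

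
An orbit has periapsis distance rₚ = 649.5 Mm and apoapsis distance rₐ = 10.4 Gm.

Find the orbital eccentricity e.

Convert to SI: rₚ = 649.5 Mm = 6.495e+08 m; rₐ = 10.4 Gm = 1.04e+10 m.
e = (rₐ − rₚ) / (rₐ + rₚ).
e = (1.04e+10 − 6.495e+08) / (1.04e+10 + 6.495e+08) = 9.7505e+09 / 1.10495e+10 ≈ 0.8824.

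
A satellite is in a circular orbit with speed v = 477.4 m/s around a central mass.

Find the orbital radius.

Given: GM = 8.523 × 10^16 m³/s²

For a circular orbit, v² = GM / r, so r = GM / v².
r = 8.523e+16 / (477.4)² m ≈ 3.74e+11 m = 3.74 × 10^11 m.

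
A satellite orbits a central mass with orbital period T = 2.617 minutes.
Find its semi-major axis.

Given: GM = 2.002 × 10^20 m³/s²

Convert to SI: T = 2.617 minutes = 157.02 s.
Invert Kepler's third law: a = (GM · T² / (4π²))^(1/3).
Substituting T = 157.02 s and GM = 2.002e+20 m³/s²:
a = (2.002e+20 · (157.02)² / (4π²))^(1/3) m
a ≈ 5e+07 m = 50 Mm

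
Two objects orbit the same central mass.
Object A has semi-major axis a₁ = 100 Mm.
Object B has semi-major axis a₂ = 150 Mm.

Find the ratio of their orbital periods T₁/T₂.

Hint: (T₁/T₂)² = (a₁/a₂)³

Convert to SI: a₁ = 100 Mm = 1e+08 m; a₂ = 150 Mm = 1.5e+08 m.
From Kepler's third law, (T₁/T₂)² = (a₁/a₂)³, so T₁/T₂ = (a₁/a₂)^(3/2).
a₁/a₂ = 1e+08 / 1.5e+08 = 0.666667.
T₁/T₂ = (0.666667)^(3/2) ≈ 0.5443.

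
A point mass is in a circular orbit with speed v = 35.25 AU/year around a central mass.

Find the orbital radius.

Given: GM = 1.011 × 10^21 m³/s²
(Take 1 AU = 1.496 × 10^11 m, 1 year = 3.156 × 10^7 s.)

Convert to SI: v = 35.25 AU/year = 167091 m/s.
For a circular orbit, v² = GM / r, so r = GM / v².
r = 1.011e+21 / (167091)² m ≈ 3.621e+10 m = 0.2421 AU.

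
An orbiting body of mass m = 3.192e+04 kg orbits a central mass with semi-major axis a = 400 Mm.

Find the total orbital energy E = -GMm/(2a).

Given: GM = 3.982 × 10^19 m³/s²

Convert to SI: a = 400 Mm = 4e+08 m.
E = −GMm / (2a).
E = −3.982e+19 · 3.192e+04 / (2 · 4e+08) J ≈ -1.589e+15 J = -1.589 PJ.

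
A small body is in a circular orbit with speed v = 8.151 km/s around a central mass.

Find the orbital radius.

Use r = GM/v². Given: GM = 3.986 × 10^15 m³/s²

Convert to SI: v = 8.151 km/s = 8151 m/s.
For a circular orbit, v² = GM / r, so r = GM / v².
r = 3.986e+15 / (8151)² m ≈ 6e+07 m = 60 Mm.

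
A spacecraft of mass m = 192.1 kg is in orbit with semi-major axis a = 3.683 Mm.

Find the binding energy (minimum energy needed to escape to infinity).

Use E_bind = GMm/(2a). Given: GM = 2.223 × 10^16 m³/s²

Convert to SI: a = 3.683 Mm = 3.683e+06 m.
Total orbital energy is E = −GMm/(2a); binding energy is E_bind = −E = GMm/(2a).
E_bind = 2.223e+16 · 192.1 / (2 · 3.683e+06) J ≈ 5.797e+11 J = 579.7 GJ.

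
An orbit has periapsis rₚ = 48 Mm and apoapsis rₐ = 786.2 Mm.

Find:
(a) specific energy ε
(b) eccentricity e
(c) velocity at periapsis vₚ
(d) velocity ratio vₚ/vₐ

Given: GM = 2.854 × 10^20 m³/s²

Convert to SI: rₚ = 48 Mm = 4.8e+07 m; rₐ = 786.2 Mm = 7.862e+08 m.
(a) With a = (rₚ + rₐ)/2 = 4.171e+08 m, ε = −GM/(2a) = −2.854e+20/(2 · 4.171e+08) J/kg ≈ -3.421e+11 J/kg
(b) e = (rₐ − rₚ)/(rₐ + rₚ) = (7.862e+08 − 4.8e+07)/(7.862e+08 + 4.8e+07) ≈ 0.8849
(c) With a = (rₚ + rₐ)/2 = 4.171e+08 m, vₚ = √(GM (2/rₚ − 1/a)) = √(2.854e+20 · (2/4.8e+07 − 1/4.171e+08)) m/s ≈ 3.348e+06 m/s
(d) Conservation of angular momentum (rₚvₚ = rₐvₐ) gives vₚ/vₐ = rₐ/rₚ = 7.862e+08/4.8e+07 ≈ 16.38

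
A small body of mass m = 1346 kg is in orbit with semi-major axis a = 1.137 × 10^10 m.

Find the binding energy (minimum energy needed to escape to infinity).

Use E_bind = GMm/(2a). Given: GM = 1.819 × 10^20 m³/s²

Total orbital energy is E = −GMm/(2a); binding energy is E_bind = −E = GMm/(2a).
E_bind = 1.819e+20 · 1346 / (2 · 1.137e+10) J ≈ 1.077e+13 J = 10.77 TJ.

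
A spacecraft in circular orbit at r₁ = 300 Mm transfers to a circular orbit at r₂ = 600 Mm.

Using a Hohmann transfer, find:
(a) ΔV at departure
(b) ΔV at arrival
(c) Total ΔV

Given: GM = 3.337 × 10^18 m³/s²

Convert to SI: r₁ = 300 Mm = 3e+08 m; r₂ = 600 Mm = 6e+08 m.
Transfer semi-major axis: a_t = (r₁ + r₂)/2 = (3e+08 + 6e+08)/2 = 4.5e+08 m.
Circular speeds: v₁ = √(GM/r₁) = 105467 m/s, v₂ = √(GM/r₂) = 74576.6 m/s.
Transfer speeds (vis-viva v² = GM(2/r − 1/a_t)): v₁ᵗ = 121783 m/s, v₂ᵗ = 60891.5 m/s.
(a) ΔV₁ = |v₁ᵗ − v₁| ≈ 1.632e+04 m/s = 16.32 km/s.
(b) ΔV₂ = |v₂ − v₂ᵗ| ≈ 1.369e+04 m/s = 13.69 km/s.
(c) ΔV_total = ΔV₁ + ΔV₂ ≈ 3e+04 m/s = 30 km/s.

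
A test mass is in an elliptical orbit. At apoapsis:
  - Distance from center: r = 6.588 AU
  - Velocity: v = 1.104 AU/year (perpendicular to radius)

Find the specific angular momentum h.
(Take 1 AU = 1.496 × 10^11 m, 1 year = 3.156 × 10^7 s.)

Convert to SI: r = 6.588 AU = 9.85565e+11 m; v = 1.104 AU/year = 5233.16 m/s.
With v perpendicular to r, h = r · v.
h = 9.85565e+11 · 5233.16 m²/s ≈ 5.158e+15 m²/s.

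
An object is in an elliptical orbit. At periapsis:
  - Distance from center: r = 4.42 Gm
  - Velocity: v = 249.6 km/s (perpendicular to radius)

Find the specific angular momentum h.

Convert to SI: r = 4.42 Gm = 4.42e+09 m; v = 249.6 km/s = 249600 m/s.
With v perpendicular to r, h = r · v.
h = 4.42e+09 · 249600 m²/s ≈ 1.103e+15 m²/s.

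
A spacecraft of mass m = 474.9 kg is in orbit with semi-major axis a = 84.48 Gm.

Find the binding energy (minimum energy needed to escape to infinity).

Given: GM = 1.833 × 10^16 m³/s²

Convert to SI: a = 84.48 Gm = 8.448e+10 m.
Total orbital energy is E = −GMm/(2a); binding energy is E_bind = −E = GMm/(2a).
E_bind = 1.833e+16 · 474.9 / (2 · 8.448e+10) J ≈ 5.152e+07 J = 51.52 MJ.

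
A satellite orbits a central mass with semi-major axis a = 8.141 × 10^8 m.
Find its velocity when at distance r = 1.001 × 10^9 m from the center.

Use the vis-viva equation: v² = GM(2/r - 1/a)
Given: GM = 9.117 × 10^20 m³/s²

Vis-viva: v = √(GM · (2/r − 1/a)).
2/r − 1/a = 2/1.001e+09 − 1/8.141e+08 = 7.69652e-10 m⁻¹.
v = √(9.117e+20 · 7.69652e-10) m/s ≈ 8.377e+05 m/s = 837.7 km/s.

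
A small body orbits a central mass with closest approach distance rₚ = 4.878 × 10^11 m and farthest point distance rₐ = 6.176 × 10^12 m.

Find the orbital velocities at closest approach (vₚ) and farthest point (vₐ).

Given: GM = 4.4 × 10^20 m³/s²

Use the vis-viva equation v² = GM(2/r − 1/a) with a = (rₚ + rₐ)/2 = (4.878e+11 + 6.176e+12)/2 = 3.3319e+12 m.
vₚ = √(GM · (2/rₚ − 1/a)) = √(4.4e+20 · (2/4.878e+11 − 1/3.3319e+12)) m/s ≈ 4.089e+04 m/s = 40.89 km/s.
vₐ = √(GM · (2/rₐ − 1/a)) = √(4.4e+20 · (2/6.176e+12 − 1/3.3319e+12)) m/s ≈ 3230 m/s = 3.23 km/s.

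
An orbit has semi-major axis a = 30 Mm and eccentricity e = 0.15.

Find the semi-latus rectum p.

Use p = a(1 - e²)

Convert to SI: a = 30 Mm = 3e+07 m.
p = a (1 − e²).
p = 3e+07 · (1 − (0.15)²) = 3e+07 · 0.9775 ≈ 2.932e+07 m = 29.32 Mm.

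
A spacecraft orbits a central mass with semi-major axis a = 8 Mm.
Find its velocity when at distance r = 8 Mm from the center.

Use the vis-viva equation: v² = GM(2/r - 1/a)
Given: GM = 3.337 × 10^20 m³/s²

Convert to SI: a = 8 Mm = 8e+06 m; r = 8 Mm = 8e+06 m.
Vis-viva: v = √(GM · (2/r − 1/a)).
2/r − 1/a = 2/8e+06 − 1/8e+06 = 1.25e-07 m⁻¹.
v = √(3.337e+20 · 1.25e-07) m/s ≈ 6.459e+06 m/s = 6459 km/s.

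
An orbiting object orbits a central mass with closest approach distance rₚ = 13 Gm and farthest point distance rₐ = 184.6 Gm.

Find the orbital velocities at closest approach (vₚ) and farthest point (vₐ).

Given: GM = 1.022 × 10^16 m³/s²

Convert to SI: rₚ = 13 Gm = 1.3e+10 m; rₐ = 184.6 Gm = 1.846e+11 m.
Use the vis-viva equation v² = GM(2/r − 1/a) with a = (rₚ + rₐ)/2 = (1.3e+10 + 1.846e+11)/2 = 9.88e+10 m.
vₚ = √(GM · (2/rₚ − 1/a)) = √(1.022e+16 · (2/1.3e+10 − 1/9.88e+10)) m/s ≈ 1212 m/s = 1.212 km/s.
vₐ = √(GM · (2/rₐ − 1/a)) = √(1.022e+16 · (2/1.846e+11 − 1/9.88e+10)) m/s ≈ 85.35 m/s = 85.35 m/s.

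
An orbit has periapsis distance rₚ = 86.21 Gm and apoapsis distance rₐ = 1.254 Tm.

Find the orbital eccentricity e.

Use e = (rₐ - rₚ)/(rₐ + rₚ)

Convert to SI: rₚ = 86.21 Gm = 8.621e+10 m; rₐ = 1.254 Tm = 1.254e+12 m.
e = (rₐ − rₚ) / (rₐ + rₚ).
e = (1.254e+12 − 8.621e+10) / (1.254e+12 + 8.621e+10) = 1.16779e+12 / 1.34021e+12 ≈ 0.8713.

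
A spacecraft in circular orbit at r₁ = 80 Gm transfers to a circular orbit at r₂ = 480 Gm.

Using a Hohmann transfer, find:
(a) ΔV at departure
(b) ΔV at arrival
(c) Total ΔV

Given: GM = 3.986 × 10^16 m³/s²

Convert to SI: r₁ = 80 Gm = 8e+10 m; r₂ = 480 Gm = 4.8e+11 m.
Transfer semi-major axis: a_t = (r₁ + r₂)/2 = (8e+10 + 4.8e+11)/2 = 2.8e+11 m.
Circular speeds: v₁ = √(GM/r₁) = 705.868 m/s, v₂ = √(GM/r₂) = 288.17 m/s.
Transfer speeds (vis-viva v² = GM(2/r − 1/a_t)): v₁ᵗ = 924.198 m/s, v₂ᵗ = 154.033 m/s.
(a) ΔV₁ = |v₁ᵗ − v₁| ≈ 218.3 m/s = 218.3 m/s.
(b) ΔV₂ = |v₂ − v₂ᵗ| ≈ 134.1 m/s = 134.1 m/s.
(c) ΔV_total = ΔV₁ + ΔV₂ ≈ 352.5 m/s = 352.5 m/s.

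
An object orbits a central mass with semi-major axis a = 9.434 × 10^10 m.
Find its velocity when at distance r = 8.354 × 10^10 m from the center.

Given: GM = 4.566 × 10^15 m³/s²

Vis-viva: v = √(GM · (2/r − 1/a)).
2/r − 1/a = 2/8.354e+10 − 1/9.434e+10 = 1.33407e-11 m⁻¹.
v = √(4.566e+15 · 1.33407e-11) m/s ≈ 246.8 m/s = 246.8 m/s.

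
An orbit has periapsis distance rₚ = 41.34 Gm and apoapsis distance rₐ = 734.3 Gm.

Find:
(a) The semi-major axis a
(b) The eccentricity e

Convert to SI: rₚ = 41.34 Gm = 4.134e+10 m; rₐ = 734.3 Gm = 7.343e+11 m.
(a) a = (rₚ + rₐ) / 2 = (4.134e+10 + 7.343e+11) / 2 ≈ 3.878e+11 m = 387.8 Gm.
(b) e = (rₐ − rₚ) / (rₐ + rₚ) = (7.343e+11 − 4.134e+10) / (7.343e+11 + 4.134e+10) ≈ 0.8934.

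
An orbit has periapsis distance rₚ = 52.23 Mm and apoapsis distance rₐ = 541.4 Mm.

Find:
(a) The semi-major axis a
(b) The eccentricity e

Convert to SI: rₚ = 52.23 Mm = 5.223e+07 m; rₐ = 541.4 Mm = 5.414e+08 m.
(a) a = (rₚ + rₐ) / 2 = (5.223e+07 + 5.414e+08) / 2 ≈ 2.968e+08 m = 296.8 Mm.
(b) e = (rₐ − rₚ) / (rₐ + rₚ) = (5.414e+08 − 5.223e+07) / (5.414e+08 + 5.223e+07) ≈ 0.824.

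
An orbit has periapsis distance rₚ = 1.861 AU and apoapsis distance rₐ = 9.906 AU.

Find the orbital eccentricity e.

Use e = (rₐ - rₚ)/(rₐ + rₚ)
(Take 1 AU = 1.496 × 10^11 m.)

Convert to SI: rₚ = 1.861 AU = 2.78406e+11 m; rₐ = 9.906 AU = 1.48194e+12 m.
e = (rₐ − rₚ) / (rₐ + rₚ).
e = (1.48194e+12 − 2.78406e+11) / (1.48194e+12 + 2.78406e+11) = 1.20353e+12 / 1.76034e+12 ≈ 0.6837.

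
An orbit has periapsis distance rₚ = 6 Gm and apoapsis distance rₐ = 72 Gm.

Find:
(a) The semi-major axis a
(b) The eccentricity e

Convert to SI: rₚ = 6 Gm = 6e+09 m; rₐ = 72 Gm = 7.2e+10 m.
(a) a = (rₚ + rₐ) / 2 = (6e+09 + 7.2e+10) / 2 ≈ 3.9e+10 m = 39 Gm.
(b) e = (rₐ − rₚ) / (rₐ + rₚ) = (7.2e+10 − 6e+09) / (7.2e+10 + 6e+09) ≈ 0.8462.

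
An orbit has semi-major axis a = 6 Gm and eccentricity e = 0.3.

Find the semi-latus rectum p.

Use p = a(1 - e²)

Convert to SI: a = 6 Gm = 6e+09 m.
p = a (1 − e²).
p = 6e+09 · (1 − (0.3)²) = 6e+09 · 0.91 ≈ 5.46e+09 m = 5.46 Gm.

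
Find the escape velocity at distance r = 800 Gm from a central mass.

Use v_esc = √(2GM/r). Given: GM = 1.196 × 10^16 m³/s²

Convert to SI: r = 800 Gm = 8e+11 m.
Escape velocity comes from setting total energy to zero: ½v² − GM/r = 0 ⇒ v_esc = √(2GM / r).
v_esc = √(2 · 1.196e+16 / 8e+11) m/s ≈ 172.9 m/s = 172.9 m/s.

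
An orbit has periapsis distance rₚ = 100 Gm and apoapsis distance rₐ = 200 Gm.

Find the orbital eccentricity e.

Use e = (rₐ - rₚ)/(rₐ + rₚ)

Convert to SI: rₚ = 100 Gm = 1e+11 m; rₐ = 200 Gm = 2e+11 m.
e = (rₐ − rₚ) / (rₐ + rₚ).
e = (2e+11 − 1e+11) / (2e+11 + 1e+11) = 1e+11 / 3e+11 ≈ 0.3333.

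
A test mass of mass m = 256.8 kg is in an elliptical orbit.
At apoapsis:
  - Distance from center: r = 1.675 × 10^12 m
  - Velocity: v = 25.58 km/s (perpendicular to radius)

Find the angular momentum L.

Convert to SI: v = 25.58 km/s = 25580 m/s.
Since v is perpendicular to r, L = m · v · r.
L = 256.8 · 25580 · 1.675e+12 kg·m²/s ≈ 1.1e+19 kg·m²/s.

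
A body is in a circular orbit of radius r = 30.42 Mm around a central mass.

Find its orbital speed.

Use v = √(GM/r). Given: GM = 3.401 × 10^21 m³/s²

Convert to SI: r = 30.42 Mm = 3.042e+07 m.
For a circular orbit, gravity supplies the centripetal force, so v = √(GM / r).
v = √(3.401e+21 / 3.042e+07) m/s ≈ 1.057e+07 m/s = 1.057e+04 km/s.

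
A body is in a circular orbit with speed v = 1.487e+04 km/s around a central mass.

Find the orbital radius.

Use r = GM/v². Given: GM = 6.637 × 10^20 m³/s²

Convert to SI: v = 1.487e+04 km/s = 1.487e+07 m/s.
For a circular orbit, v² = GM / r, so r = GM / v².
r = 6.637e+20 / (1.487e+07)² m ≈ 3.002e+06 m = 3.002 Mm.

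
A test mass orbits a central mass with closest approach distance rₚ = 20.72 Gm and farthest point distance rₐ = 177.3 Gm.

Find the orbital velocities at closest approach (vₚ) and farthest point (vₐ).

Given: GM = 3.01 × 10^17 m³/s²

Convert to SI: rₚ = 20.72 Gm = 2.072e+10 m; rₐ = 177.3 Gm = 1.773e+11 m.
Use the vis-viva equation v² = GM(2/r − 1/a) with a = (rₚ + rₐ)/2 = (2.072e+10 + 1.773e+11)/2 = 9.901e+10 m.
vₚ = √(GM · (2/rₚ − 1/a)) = √(3.01e+17 · (2/2.072e+10 − 1/9.901e+10)) m/s ≈ 5100 m/s = 5.1 km/s.
vₐ = √(GM · (2/rₐ − 1/a)) = √(3.01e+17 · (2/1.773e+11 − 1/9.901e+10)) m/s ≈ 596.1 m/s = 596.1 m/s.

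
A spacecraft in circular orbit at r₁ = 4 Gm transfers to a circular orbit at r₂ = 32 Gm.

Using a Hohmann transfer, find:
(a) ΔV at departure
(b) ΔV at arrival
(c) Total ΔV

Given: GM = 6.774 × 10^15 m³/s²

Convert to SI: r₁ = 4 Gm = 4e+09 m; r₂ = 32 Gm = 3.2e+10 m.
Transfer semi-major axis: a_t = (r₁ + r₂)/2 = (4e+09 + 3.2e+10)/2 = 1.8e+10 m.
Circular speeds: v₁ = √(GM/r₁) = 1301.35 m/s, v₂ = √(GM/r₂) = 460.095 m/s.
Transfer speeds (vis-viva v² = GM(2/r − 1/a_t)): v₁ᵗ = 1735.13 m/s, v₂ᵗ = 216.891 m/s.
(a) ΔV₁ = |v₁ᵗ − v₁| ≈ 433.8 m/s = 433.8 m/s.
(b) ΔV₂ = |v₂ − v₂ᵗ| ≈ 243.2 m/s = 243.2 m/s.
(c) ΔV_total = ΔV₁ + ΔV₂ ≈ 677 m/s = 677 m/s.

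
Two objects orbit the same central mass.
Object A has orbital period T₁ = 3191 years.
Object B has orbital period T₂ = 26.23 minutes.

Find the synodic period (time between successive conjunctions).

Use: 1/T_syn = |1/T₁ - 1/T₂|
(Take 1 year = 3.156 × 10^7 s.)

Convert to SI: T₁ = 3191 years = 1.00708e+11 s; T₂ = 26.23 minutes = 1573.8 s.
T_syn = |T₁ · T₂ / (T₁ − T₂)|.
T_syn = |1.00708e+11 · 1573.8 / (1.00708e+11 − 1573.8)| s ≈ 1574 s = 26.23 minutes.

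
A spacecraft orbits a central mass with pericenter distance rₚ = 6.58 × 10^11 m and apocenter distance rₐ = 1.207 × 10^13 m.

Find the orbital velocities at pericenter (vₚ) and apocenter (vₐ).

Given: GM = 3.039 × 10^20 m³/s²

Use the vis-viva equation v² = GM(2/r − 1/a) with a = (rₚ + rₐ)/2 = (6.58e+11 + 1.207e+13)/2 = 6.364e+12 m.
vₚ = √(GM · (2/rₚ − 1/a)) = √(3.039e+20 · (2/6.58e+11 − 1/6.364e+12)) m/s ≈ 2.96e+04 m/s = 29.6 km/s.
vₐ = √(GM · (2/rₐ − 1/a)) = √(3.039e+20 · (2/1.207e+13 − 1/6.364e+12)) m/s ≈ 1613 m/s = 1.613 km/s.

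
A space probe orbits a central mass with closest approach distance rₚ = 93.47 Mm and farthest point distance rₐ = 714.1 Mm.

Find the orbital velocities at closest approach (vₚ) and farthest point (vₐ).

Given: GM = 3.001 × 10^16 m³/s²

Convert to SI: rₚ = 93.47 Mm = 9.347e+07 m; rₐ = 714.1 Mm = 7.141e+08 m.
Use the vis-viva equation v² = GM(2/r − 1/a) with a = (rₚ + rₐ)/2 = (9.347e+07 + 7.141e+08)/2 = 4.03785e+08 m.
vₚ = √(GM · (2/rₚ − 1/a)) = √(3.001e+16 · (2/9.347e+07 − 1/4.03785e+08)) m/s ≈ 2.383e+04 m/s = 23.83 km/s.
vₐ = √(GM · (2/rₐ − 1/a)) = √(3.001e+16 · (2/7.141e+08 − 1/4.03785e+08)) m/s ≈ 3119 m/s = 3.119 km/s.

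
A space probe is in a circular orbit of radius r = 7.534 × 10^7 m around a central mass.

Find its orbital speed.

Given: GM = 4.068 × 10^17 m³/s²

For a circular orbit, gravity supplies the centripetal force, so v = √(GM / r).
v = √(4.068e+17 / 7.534e+07) m/s ≈ 7.348e+04 m/s = 73.48 km/s.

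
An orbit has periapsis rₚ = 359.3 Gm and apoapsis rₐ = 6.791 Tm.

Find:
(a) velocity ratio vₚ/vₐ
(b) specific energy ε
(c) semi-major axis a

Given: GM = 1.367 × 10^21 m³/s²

Convert to SI: rₚ = 359.3 Gm = 3.593e+11 m; rₐ = 6.791 Tm = 6.791e+12 m.
(a) Conservation of angular momentum (rₚvₚ = rₐvₐ) gives vₚ/vₐ = rₐ/rₚ = 6.791e+12/3.593e+11 ≈ 18.9
(b) With a = (rₚ + rₐ)/2 = 3.57515e+12 m, ε = −GM/(2a) = −1.367e+21/(2 · 3.57515e+12) J/kg ≈ -1.912e+08 J/kg
(c) a = (rₚ + rₐ)/2 = (3.593e+11 + 6.791e+12)/2 ≈ 3.575e+12 m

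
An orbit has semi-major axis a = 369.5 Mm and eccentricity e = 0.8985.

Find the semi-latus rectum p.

Convert to SI: a = 369.5 Mm = 3.695e+08 m.
p = a (1 − e²).
p = 3.695e+08 · (1 − (0.8985)²) = 3.695e+08 · 0.192698 ≈ 7.12e+07 m = 71.2 Mm.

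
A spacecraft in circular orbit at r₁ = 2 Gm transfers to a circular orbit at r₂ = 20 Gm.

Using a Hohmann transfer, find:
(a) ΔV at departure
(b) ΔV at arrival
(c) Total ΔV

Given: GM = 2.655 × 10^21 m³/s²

Convert to SI: r₁ = 2 Gm = 2e+09 m; r₂ = 20 Gm = 2e+10 m.
Transfer semi-major axis: a_t = (r₁ + r₂)/2 = (2e+09 + 2e+10)/2 = 1.1e+10 m.
Circular speeds: v₁ = √(GM/r₁) = 1.15217e+06 m/s, v₂ = √(GM/r₂) = 364349 m/s.
Transfer speeds (vis-viva v² = GM(2/r − 1/a_t)): v₁ᵗ = 1.55359e+06 m/s, v₂ᵗ = 155359 m/s.
(a) ΔV₁ = |v₁ᵗ − v₁| ≈ 4.014e+05 m/s = 401.4 km/s.
(b) ΔV₂ = |v₂ − v₂ᵗ| ≈ 2.09e+05 m/s = 209 km/s.
(c) ΔV_total = ΔV₁ + ΔV₂ ≈ 6.104e+05 m/s = 610.4 km/s.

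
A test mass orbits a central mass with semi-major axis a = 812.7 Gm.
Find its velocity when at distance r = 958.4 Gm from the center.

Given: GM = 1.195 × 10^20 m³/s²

Convert to SI: a = 812.7 Gm = 8.127e+11 m; r = 958.4 Gm = 9.584e+11 m.
Vis-viva: v = √(GM · (2/r − 1/a)).
2/r − 1/a = 2/9.584e+11 − 1/8.127e+11 = 8.56345e-13 m⁻¹.
v = √(1.195e+20 · 8.56345e-13) m/s ≈ 1.012e+04 m/s = 10.12 km/s.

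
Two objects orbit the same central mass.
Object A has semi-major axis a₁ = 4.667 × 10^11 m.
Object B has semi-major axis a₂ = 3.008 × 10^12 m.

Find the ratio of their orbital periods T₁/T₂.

From Kepler's third law, (T₁/T₂)² = (a₁/a₂)³, so T₁/T₂ = (a₁/a₂)^(3/2).
a₁/a₂ = 4.667e+11 / 3.008e+12 = 0.155153.
T₁/T₂ = (0.155153)^(3/2) ≈ 0.06111.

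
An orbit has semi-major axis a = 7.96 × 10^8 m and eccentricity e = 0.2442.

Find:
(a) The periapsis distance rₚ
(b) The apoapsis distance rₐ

(a) rₚ = a(1 − e) = 7.96e+08 · (1 − 0.2442) = 7.96e+08 · 0.7558 ≈ 6.016e+08 m = 6.016 × 10^8 m.
(b) rₐ = a(1 + e) = 7.96e+08 · (1 + 0.2442) = 7.96e+08 · 1.2442 ≈ 9.904e+08 m = 9.904 × 10^8 m.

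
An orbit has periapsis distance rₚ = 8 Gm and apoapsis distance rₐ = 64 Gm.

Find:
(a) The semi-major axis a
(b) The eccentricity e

Convert to SI: rₚ = 8 Gm = 8e+09 m; rₐ = 64 Gm = 6.4e+10 m.
(a) a = (rₚ + rₐ) / 2 = (8e+09 + 6.4e+10) / 2 ≈ 3.6e+10 m = 36 Gm.
(b) e = (rₐ − rₚ) / (rₐ + rₚ) = (6.4e+10 − 8e+09) / (6.4e+10 + 8e+09) ≈ 0.7778.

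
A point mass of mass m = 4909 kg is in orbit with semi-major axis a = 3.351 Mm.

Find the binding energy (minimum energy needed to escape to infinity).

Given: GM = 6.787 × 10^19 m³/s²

Convert to SI: a = 3.351 Mm = 3.351e+06 m.
Total orbital energy is E = −GMm/(2a); binding energy is E_bind = −E = GMm/(2a).
E_bind = 6.787e+19 · 4909 / (2 · 3.351e+06) J ≈ 4.971e+16 J = 49.71 PJ.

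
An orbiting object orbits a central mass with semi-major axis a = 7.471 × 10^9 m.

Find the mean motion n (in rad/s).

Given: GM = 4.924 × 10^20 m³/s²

n = √(GM / a³).
n = √(4.924e+20 / (7.471e+09)³) rad/s ≈ 3.436e-05 rad/s.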